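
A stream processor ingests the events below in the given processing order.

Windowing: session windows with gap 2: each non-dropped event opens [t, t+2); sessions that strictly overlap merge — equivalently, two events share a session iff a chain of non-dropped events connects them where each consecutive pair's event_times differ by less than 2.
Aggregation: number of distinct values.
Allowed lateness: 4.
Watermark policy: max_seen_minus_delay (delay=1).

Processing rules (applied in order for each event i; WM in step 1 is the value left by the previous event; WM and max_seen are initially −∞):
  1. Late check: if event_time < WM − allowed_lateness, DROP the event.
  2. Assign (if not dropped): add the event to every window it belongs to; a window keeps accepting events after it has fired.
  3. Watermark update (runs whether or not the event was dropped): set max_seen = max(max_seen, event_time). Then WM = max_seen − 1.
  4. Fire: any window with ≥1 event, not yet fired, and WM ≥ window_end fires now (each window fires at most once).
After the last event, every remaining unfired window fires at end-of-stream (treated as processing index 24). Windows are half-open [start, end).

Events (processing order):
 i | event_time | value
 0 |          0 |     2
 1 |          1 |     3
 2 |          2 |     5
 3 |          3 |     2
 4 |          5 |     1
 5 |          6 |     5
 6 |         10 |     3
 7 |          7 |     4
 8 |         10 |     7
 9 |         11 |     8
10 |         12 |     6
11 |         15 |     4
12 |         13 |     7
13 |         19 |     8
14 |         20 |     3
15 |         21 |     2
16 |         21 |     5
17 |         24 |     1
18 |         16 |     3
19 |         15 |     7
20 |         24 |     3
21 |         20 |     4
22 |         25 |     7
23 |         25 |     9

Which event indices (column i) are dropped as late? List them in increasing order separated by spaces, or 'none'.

i=0 t=0 v=2: → [0,2); WM=-1
i=1 t=1 v=3: → [0,3); WM=0
i=2 t=2 v=5: → [0,4); WM=1
i=3 t=3 v=2: → [0,5); WM=2
i=4 t=5 v=1: → [5,7); WM=4
i=5 t=6 v=5: → [5,8); WM=5
i=6 t=10 v=3: → [10,12); WM=9
i=7 t=7 v=4: → [5,9); WM=9
i=8 t=10 v=7: → [10,12); WM=9
i=9 t=11 v=8: → [10,13); WM=10
i=10 t=12 v=6: → [10,14); WM=11
i=11 t=15 v=4: → [15,17); WM=14
i=12 t=13 v=7: → [10,15); WM=14
i=13 t=19 v=8: → [19,21); WM=18
i=14 t=20 v=3: → [19,22); WM=19
i=15 t=21 v=2: → [19,23); WM=20
i=16 t=21 v=5: → [19,23); WM=20
i=17 t=24 v=1: → [24,26); WM=23
i=18 t=16 v=3: DROP (t<23-4); WM=23
i=19 t=15 v=7: DROP (t<23-4); WM=23
i=20 t=24 v=3: → [24,26); WM=23
i=21 t=20 v=4: → [19,23); WM=23
i=22 t=25 v=7: → [24,27); WM=24
i=23 t=25 v=9: → [24,27); WM=24

18 19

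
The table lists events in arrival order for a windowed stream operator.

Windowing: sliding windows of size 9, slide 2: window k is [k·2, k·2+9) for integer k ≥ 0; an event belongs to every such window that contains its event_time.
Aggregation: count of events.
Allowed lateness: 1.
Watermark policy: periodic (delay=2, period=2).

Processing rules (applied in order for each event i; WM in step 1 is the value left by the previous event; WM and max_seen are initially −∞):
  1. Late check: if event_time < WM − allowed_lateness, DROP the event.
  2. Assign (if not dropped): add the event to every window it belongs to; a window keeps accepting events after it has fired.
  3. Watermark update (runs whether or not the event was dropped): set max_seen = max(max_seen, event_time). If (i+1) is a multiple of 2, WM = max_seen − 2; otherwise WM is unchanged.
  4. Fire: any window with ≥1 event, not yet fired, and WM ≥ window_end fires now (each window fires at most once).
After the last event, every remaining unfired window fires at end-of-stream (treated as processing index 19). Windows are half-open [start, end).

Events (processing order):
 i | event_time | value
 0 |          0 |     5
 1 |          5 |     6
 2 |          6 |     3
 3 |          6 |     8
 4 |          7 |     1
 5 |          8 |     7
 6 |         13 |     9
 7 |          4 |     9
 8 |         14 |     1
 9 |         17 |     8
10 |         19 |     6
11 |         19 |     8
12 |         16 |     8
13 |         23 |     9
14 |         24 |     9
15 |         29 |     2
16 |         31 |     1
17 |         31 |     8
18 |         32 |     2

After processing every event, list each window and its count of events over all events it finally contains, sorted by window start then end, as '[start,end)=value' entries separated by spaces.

i=0 t=0 v=5: → [0,9); WM=−∞
i=1 t=5 v=6: → [4,13),[2,11),[0,9); WM=3
i=2 t=6 v=3: → [6,15),[4,13),[2,11),[0,9); WM=3
i=3 t=6 v=8: → [6,15),[4,13),[2,11),[0,9); WM=4
i=4 t=7 v=1: → [6,15),[4,13),[2,11),[0,9); WM=4
i=5 t=8 v=7: → [8,17),[6,15),[4,13),[2,11),[0,9); WM=6
i=6 t=13 v=9: → [12,21),[10,19),[8,17),[6,15); WM=6
i=7 t=4 v=9: DROP (t<6-1); WM=11; [0,9) fires=6 [2,11) fires=5
i=8 t=14 v=1: → [14,23),[12,21),[10,19),[8,17),[6,15); WM=11
i=9 t=17 v=8: → [16,25),[14,23),[12,21),[10,19); WM=15; [4,13) fires=5 [6,15) fires=6
i=10 t=19 v=6: → [18,27),[16,25),[14,23),[12,21); WM=15
i=11 t=19 v=8: → [18,27),[16,25),[14,23),[12,21); WM=17; [8,17) fires=3
i=12 t=16 v=8: → [16,25),[14,23),[12,21),[10,19),[8,17); WM=17
i=13 t=23 v=9: → [22,31),[20,29),[18,27),[16,25); WM=21; [10,19) fires=4 [12,21) fires=6
i=14 t=24 v=9: → [24,33),[22,31),[20,29),[18,27),[16,25); WM=21
i=15 t=29 v=2: → [28,37),[26,35),[24,33),[22,31); WM=27; [14,23) fires=5 [16,25) fires=6 [18,27) fires=4
i=16 t=31 v=1: → [30,39),[28,37),[26,35),[24,33); WM=27
i=17 t=31 v=8: → [30,39),[28,37),[26,35),[24,33); WM=29; [20,29) fires=2
i=18 t=32 v=2: → [32,41),[30,39),[28,37),[26,35),[24,33); WM=29

[0,9)=6 [2,11)=5 [4,13)=5 [6,15)=6 [8,17)=4 [10,19)=4 [12,21)=6 [14,23)=5 [16,25)=6 [18,27)=4 [20,29)=2 [22,31)=3 [24,33)=5 [26,35)=4 [28,37)=4 [30,39)=3 [32,41)=1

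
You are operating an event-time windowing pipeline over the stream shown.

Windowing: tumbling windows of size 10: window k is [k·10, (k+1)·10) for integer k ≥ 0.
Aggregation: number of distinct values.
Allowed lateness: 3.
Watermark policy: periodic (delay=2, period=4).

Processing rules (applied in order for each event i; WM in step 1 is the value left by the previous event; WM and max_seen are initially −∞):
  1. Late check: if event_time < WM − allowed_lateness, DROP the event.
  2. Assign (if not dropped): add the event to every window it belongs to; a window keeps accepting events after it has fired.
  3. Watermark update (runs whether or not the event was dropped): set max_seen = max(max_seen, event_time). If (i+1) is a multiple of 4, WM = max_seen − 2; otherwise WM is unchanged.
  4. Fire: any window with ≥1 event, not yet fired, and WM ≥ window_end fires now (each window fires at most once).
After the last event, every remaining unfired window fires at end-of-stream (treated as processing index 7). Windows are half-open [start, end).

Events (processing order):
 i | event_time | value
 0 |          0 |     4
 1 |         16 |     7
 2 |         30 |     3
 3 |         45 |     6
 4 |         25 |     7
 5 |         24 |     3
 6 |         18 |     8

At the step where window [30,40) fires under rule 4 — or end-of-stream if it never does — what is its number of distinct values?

1

i=0 t=0 v=4: → [0,10); WM=−∞
i=1 t=16 v=7: → [10,20); WM=−∞
i=2 t=30 v=3: → [30,40); WM=−∞
i=3 t=45 v=6: → [40,50); WM=43; [0,10) fires=1 [10,20) fires=1 [30,40) fires=1
i=4 t=25 v=7: DROP (t<43-3); WM=43
i=5 t=24 v=3: DROP (t<43-3); WM=43
i=6 t=18 v=8: DROP (t<43-3); WM=43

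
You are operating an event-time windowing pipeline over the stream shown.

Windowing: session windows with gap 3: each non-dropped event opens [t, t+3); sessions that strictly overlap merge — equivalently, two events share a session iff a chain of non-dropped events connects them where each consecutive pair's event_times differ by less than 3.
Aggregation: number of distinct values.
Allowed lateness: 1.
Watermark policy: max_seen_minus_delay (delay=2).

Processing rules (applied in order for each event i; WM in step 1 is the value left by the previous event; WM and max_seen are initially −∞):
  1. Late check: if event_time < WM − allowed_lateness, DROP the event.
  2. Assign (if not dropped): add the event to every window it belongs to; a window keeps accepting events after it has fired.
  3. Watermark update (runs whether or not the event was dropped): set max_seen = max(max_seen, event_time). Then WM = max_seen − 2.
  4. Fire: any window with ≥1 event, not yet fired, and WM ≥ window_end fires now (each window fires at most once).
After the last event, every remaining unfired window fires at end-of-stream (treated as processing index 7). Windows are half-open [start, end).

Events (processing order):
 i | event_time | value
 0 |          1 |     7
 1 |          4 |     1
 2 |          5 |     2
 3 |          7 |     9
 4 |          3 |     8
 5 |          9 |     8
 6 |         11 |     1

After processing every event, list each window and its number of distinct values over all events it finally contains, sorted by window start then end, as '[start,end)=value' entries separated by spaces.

[1,4)=1 [4,14)=4

i=0 t=1 v=7: → [1,4); WM=-1
i=1 t=4 v=1: → [4,7); WM=2
i=2 t=5 v=2: → [4,8); WM=3
i=3 t=7 v=9: → [4,10); WM=5
i=4 t=3 v=8: DROP (t<5-1); WM=5
i=5 t=9 v=8: → [4,12); WM=7
i=6 t=11 v=1: → [4,14); WM=9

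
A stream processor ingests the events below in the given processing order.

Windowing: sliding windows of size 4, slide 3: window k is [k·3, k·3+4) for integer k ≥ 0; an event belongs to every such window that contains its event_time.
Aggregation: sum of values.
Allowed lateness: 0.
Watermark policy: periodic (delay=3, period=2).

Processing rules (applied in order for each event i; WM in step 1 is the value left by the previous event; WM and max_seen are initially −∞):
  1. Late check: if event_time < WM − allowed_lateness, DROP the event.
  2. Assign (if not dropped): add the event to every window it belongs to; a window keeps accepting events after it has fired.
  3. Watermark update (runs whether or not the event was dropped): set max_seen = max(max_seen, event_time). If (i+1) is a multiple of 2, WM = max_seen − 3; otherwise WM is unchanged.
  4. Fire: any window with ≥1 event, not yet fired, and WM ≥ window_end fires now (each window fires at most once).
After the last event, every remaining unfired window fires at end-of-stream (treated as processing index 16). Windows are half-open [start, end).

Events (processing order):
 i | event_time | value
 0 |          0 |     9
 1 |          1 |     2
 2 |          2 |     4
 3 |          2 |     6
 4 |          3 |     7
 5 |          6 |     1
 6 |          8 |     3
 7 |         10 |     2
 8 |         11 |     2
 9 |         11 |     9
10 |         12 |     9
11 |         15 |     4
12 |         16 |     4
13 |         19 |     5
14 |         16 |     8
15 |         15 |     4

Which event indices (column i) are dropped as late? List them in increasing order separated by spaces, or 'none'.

15

i=0 t=0 v=9: → [0,4); WM=−∞
i=1 t=1 v=2: → [0,4); WM=-2
i=2 t=2 v=4: → [0,4); WM=-2
i=3 t=2 v=6: → [0,4); WM=-1
i=4 t=3 v=7: → [3,7),[0,4); WM=-1
i=5 t=6 v=1: → [6,10),[3,7); WM=3
i=6 t=8 v=3: → [6,10); WM=3
i=7 t=10 v=2: → [9,13); WM=7; [0,4) fires=28 [3,7) fires=8
i=8 t=11 v=2: → [9,13); WM=7
i=9 t=11 v=9: → [9,13); WM=8
i=10 t=12 v=9: → [12,16),[9,13); WM=8
i=11 t=15 v=4: → [15,19),[12,16); WM=12; [6,10) fires=4
i=12 t=16 v=4: → [15,19); WM=12
i=13 t=19 v=5: → [18,22); WM=16; [9,13) fires=22 [12,16) fires=13
i=14 t=16 v=8: → [15,19); WM=16
i=15 t=15 v=4: DROP (t<16-0); WM=16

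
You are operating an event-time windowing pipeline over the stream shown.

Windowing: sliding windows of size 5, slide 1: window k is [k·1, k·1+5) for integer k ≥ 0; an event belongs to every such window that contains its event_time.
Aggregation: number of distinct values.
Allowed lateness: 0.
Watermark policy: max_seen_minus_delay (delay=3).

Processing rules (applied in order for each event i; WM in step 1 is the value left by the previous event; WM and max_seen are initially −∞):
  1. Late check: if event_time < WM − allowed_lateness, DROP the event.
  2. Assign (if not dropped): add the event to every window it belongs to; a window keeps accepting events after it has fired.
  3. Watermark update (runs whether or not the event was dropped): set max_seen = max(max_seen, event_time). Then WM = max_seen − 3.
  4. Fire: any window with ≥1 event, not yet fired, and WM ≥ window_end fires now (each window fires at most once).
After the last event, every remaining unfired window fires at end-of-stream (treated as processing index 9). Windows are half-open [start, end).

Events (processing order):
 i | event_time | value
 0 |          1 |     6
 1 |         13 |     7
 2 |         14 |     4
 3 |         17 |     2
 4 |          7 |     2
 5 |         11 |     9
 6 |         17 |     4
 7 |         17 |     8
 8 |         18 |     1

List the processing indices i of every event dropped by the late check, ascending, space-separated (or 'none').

4 5

i=0 t=1 v=6: → [1,6),[0,5); WM=-2
i=1 t=13 v=7: → [13,18),[12,17),[11,16),[10,15),[9,14); WM=10; [0,5) fires=1 [1,6) fires=1
i=2 t=14 v=4: → [14,19),[13,18),[12,17),[11,16),[10,15); WM=11
i=3 t=17 v=2: → [17,22),[16,21),[15,20),[14,19),[13,18); WM=14; [9,14) fires=1
i=4 t=7 v=2: DROP (t<14-0); WM=14
i=5 t=11 v=9: DROP (t<14-0); WM=14
i=6 t=17 v=4: → [17,22),[16,21),[15,20),[14,19),[13,18); WM=14
i=7 t=17 v=8: → [17,22),[16,21),[15,20),[14,19),[13,18); WM=14
i=8 t=18 v=1: → [18,23),[17,22),[16,21),[15,20),[14,19); WM=15; [10,15) fires=2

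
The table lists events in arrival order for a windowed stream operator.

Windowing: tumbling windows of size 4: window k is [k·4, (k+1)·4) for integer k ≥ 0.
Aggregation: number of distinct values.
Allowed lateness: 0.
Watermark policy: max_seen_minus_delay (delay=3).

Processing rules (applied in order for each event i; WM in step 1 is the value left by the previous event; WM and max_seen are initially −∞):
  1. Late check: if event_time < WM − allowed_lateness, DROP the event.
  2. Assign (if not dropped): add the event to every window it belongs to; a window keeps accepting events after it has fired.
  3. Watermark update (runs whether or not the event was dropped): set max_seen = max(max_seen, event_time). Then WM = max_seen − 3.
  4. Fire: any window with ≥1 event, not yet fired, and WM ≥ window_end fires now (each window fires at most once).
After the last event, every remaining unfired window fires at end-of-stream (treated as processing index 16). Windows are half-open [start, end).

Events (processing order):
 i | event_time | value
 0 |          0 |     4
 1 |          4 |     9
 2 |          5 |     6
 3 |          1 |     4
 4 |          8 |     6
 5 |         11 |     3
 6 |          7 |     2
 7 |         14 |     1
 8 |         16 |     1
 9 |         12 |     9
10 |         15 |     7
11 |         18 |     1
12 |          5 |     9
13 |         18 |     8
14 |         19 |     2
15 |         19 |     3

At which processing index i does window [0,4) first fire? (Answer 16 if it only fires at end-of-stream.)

4

i=0 t=0 v=4: → [0,4); WM=-3
i=1 t=4 v=9: → [4,8); WM=1
i=2 t=5 v=6: → [4,8); WM=2
i=3 t=1 v=4: DROP (t<2-0); WM=2
i=4 t=8 v=6: → [8,12); WM=5; [0,4) fires=1
i=5 t=11 v=3: → [8,12); WM=8; [4,8) fires=2
i=6 t=7 v=2: DROP (t<8-0); WM=8
i=7 t=14 v=1: → [12,16); WM=11
i=8 t=16 v=1: → [16,20); WM=13; [8,12) fires=2
i=9 t=12 v=9: DROP (t<13-0); WM=13
i=10 t=15 v=7: → [12,16); WM=13
i=11 t=18 v=1: → [16,20); WM=15
i=12 t=5 v=9: DROP (t<15-0); WM=15
i=13 t=18 v=8: → [16,20); WM=15
i=14 t=19 v=2: → [16,20); WM=16; [12,16) fires=2
i=15 t=19 v=3: → [16,20); WM=16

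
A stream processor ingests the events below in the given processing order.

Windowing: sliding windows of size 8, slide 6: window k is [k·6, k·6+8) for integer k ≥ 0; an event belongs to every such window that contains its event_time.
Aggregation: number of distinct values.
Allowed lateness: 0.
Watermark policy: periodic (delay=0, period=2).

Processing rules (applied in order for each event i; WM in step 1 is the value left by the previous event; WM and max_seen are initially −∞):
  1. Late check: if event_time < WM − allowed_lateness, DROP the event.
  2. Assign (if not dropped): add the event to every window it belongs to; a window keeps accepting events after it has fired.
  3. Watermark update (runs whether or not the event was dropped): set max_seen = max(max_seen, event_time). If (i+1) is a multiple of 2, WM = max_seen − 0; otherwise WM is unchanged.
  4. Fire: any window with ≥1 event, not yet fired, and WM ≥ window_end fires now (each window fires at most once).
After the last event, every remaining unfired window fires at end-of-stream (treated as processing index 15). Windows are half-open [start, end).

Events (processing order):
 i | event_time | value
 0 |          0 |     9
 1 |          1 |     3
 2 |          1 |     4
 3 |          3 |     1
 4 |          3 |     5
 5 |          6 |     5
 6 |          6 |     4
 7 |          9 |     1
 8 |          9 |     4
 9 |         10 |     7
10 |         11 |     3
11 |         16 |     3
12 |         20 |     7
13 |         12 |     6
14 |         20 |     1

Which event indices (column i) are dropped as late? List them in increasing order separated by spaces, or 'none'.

i=0 t=0 v=9: → [0,8); WM=−∞
i=1 t=1 v=3: → [0,8); WM=1
i=2 t=1 v=4: → [0,8); WM=1
i=3 t=3 v=1: → [0,8); WM=3
i=4 t=3 v=5: → [0,8); WM=3
i=5 t=6 v=5: → [6,14),[0,8); WM=6
i=6 t=6 v=4: → [6,14),[0,8); WM=6
i=7 t=9 v=1: → [6,14); WM=9; [0,8) fires=5
i=8 t=9 v=4: → [6,14); WM=9
i=9 t=10 v=7: → [6,14); WM=10
i=10 t=11 v=3: → [6,14); WM=10
i=11 t=16 v=3: → [12,20); WM=16; [6,14) fires=5
i=12 t=20 v=7: → [18,26); WM=16
i=13 t=12 v=6: DROP (t<16-0); WM=20; [12,20) fires=1
i=14 t=20 v=1: → [18,26); WM=20

13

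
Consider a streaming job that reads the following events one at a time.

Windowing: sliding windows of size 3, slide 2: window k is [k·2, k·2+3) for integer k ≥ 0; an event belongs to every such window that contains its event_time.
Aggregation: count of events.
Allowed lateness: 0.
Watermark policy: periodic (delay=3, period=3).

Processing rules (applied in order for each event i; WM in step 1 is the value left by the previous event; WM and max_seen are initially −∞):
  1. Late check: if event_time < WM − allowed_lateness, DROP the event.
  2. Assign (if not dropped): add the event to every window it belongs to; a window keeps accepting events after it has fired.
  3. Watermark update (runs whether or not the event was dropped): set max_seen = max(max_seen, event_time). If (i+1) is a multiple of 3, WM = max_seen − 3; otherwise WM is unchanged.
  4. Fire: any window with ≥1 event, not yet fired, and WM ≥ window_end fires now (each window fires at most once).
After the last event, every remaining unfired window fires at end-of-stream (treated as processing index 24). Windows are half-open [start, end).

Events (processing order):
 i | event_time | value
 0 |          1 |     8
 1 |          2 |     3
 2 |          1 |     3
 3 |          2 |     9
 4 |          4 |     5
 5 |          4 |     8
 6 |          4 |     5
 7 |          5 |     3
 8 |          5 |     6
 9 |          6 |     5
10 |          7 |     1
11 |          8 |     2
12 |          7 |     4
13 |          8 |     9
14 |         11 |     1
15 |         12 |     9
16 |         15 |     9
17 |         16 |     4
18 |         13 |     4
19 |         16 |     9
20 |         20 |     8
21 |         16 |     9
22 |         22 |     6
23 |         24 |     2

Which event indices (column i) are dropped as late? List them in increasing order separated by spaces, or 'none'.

21

i=0 t=1 v=8: → [0,3); WM=−∞
i=1 t=2 v=3: → [2,5),[0,3); WM=−∞
i=2 t=1 v=3: → [0,3); WM=-1
i=3 t=2 v=9: → [2,5),[0,3); WM=-1
i=4 t=4 v=5: → [4,7),[2,5); WM=-1
i=5 t=4 v=8: → [4,7),[2,5); WM=1
i=6 t=4 v=5: → [4,7),[2,5); WM=1
i=7 t=5 v=3: → [4,7); WM=1
i=8 t=5 v=6: → [4,7); WM=2
i=9 t=6 v=5: → [6,9),[4,7); WM=2
i=10 t=7 v=1: → [6,9); WM=2
i=11 t=8 v=2: → [8,11),[6,9); WM=5; [0,3) fires=4 [2,5) fires=5
i=12 t=7 v=4: → [6,9); WM=5
i=13 t=8 v=9: → [8,11),[6,9); WM=5
i=14 t=11 v=1: → [10,13); WM=8; [4,7) fires=6
i=15 t=12 v=9: → [12,15),[10,13); WM=8
i=16 t=15 v=9: → [14,17); WM=8
i=17 t=16 v=4: → [16,19),[14,17); WM=13; [6,9) fires=5 [8,11) fires=2 [10,13) fires=2
i=18 t=13 v=4: → [12,15); WM=13
i=19 t=16 v=9: → [16,19),[14,17); WM=13
i=20 t=20 v=8: → [20,23),[18,21); WM=17; [12,15) fires=2 [14,17) fires=3
i=21 t=16 v=9: DROP (t<17-0); WM=17
i=22 t=22 v=6: → [22,25),[20,23); WM=17
i=23 t=24 v=2: → [24,27),[22,25); WM=21; [16,19) fires=2 [18,21) fires=1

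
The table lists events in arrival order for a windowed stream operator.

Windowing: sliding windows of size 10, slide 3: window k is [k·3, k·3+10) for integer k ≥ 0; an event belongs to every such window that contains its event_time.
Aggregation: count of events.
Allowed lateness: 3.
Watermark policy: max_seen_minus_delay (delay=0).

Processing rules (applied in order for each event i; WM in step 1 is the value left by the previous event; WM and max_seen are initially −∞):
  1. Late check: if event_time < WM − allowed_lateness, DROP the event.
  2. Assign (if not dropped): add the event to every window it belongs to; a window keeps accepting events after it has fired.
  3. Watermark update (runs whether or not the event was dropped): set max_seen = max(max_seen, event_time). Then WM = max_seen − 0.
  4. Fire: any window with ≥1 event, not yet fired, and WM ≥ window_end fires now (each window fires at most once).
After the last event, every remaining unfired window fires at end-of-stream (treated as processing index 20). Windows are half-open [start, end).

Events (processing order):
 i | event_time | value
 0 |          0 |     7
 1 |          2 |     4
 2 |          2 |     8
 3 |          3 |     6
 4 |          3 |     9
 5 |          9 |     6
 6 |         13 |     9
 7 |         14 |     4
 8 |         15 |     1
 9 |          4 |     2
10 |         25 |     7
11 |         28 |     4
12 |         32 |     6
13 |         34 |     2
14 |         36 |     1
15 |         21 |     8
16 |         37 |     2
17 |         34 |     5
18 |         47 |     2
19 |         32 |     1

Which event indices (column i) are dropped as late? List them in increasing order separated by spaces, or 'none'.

i=0 t=0 v=7: → [0,10); WM=0
i=1 t=2 v=4: → [0,10); WM=2
i=2 t=2 v=8: → [0,10); WM=2
i=3 t=3 v=6: → [3,13),[0,10); WM=3
i=4 t=3 v=9: → [3,13),[0,10); WM=3
i=5 t=9 v=6: → [9,19),[6,16),[3,13),[0,10); WM=9
i=6 t=13 v=9: → [12,22),[9,19),[6,16); WM=13; [0,10) fires=6 [3,13) fires=3
i=7 t=14 v=4: → [12,22),[9,19),[6,16); WM=14
i=8 t=15 v=1: → [15,25),[12,22),[9,19),[6,16); WM=15
i=9 t=4 v=2: DROP (t<15-3); WM=15
i=10 t=25 v=7: → [24,34),[21,31),[18,28); WM=25; [6,16) fires=4 [9,19) fires=4 [12,22) fires=3 [15,25) fires=1
i=11 t=28 v=4: → [27,37),[24,34),[21,31); WM=28; [18,28) fires=1
i=12 t=32 v=6: → [30,40),[27,37),[24,34); WM=32; [21,31) fires=2
i=13 t=34 v=2: → [33,43),[30,40),[27,37); WM=34; [24,34) fires=3
i=14 t=36 v=1: → [36,46),[33,43),[30,40),[27,37); WM=36
i=15 t=21 v=8: DROP (t<36-3); WM=36
i=16 t=37 v=2: → [36,46),[33,43),[30,40); WM=37; [27,37) fires=4
i=17 t=34 v=5: → [33,43),[30,40),[27,37); WM=37
i=18 t=47 v=2: → [45,55),[42,52),[39,49); WM=47; [30,40) fires=5 [33,43) fires=4 [36,46) fires=2
i=19 t=32 v=1: DROP (t<47-3); WM=47

9 15 19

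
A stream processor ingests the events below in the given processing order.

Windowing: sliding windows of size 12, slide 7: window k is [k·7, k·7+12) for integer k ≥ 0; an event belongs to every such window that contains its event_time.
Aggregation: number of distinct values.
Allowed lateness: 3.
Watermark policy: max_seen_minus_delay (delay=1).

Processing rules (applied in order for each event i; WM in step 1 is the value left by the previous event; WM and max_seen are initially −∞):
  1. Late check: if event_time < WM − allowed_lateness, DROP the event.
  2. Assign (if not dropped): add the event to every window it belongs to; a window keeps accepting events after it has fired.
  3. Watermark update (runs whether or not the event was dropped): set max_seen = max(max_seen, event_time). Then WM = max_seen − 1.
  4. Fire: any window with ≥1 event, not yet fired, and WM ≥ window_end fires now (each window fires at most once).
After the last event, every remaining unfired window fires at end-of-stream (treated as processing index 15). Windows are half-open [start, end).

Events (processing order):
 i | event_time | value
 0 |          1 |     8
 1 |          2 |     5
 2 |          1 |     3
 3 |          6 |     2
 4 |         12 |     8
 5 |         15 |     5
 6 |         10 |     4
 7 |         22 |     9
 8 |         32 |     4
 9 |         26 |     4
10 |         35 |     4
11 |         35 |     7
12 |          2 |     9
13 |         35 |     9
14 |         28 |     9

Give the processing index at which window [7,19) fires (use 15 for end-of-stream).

i=0 t=1 v=8: → [0,12); WM=0
i=1 t=2 v=5: → [0,12); WM=1
i=2 t=1 v=3: → [0,12); WM=1
i=3 t=6 v=2: → [0,12); WM=5
i=4 t=12 v=8: → [7,19); WM=11
i=5 t=15 v=5: → [14,26),[7,19); WM=14; [0,12) fires=4
i=6 t=10 v=4: DROP (t<14-3); WM=14
i=7 t=22 v=9: → [21,33),[14,26); WM=21; [7,19) fires=2
i=8 t=32 v=4: → [28,40),[21,33); WM=31; [14,26) fires=2
i=9 t=26 v=4: DROP (t<31-3); WM=31
i=10 t=35 v=4: → [35,47),[28,40); WM=34; [21,33) fires=2
i=11 t=35 v=7: → [35,47),[28,40); WM=34
i=12 t=2 v=9: DROP (t<34-3); WM=34
i=13 t=35 v=9: → [35,47),[28,40); WM=34
i=14 t=28 v=9: DROP (t<34-3); WM=34

7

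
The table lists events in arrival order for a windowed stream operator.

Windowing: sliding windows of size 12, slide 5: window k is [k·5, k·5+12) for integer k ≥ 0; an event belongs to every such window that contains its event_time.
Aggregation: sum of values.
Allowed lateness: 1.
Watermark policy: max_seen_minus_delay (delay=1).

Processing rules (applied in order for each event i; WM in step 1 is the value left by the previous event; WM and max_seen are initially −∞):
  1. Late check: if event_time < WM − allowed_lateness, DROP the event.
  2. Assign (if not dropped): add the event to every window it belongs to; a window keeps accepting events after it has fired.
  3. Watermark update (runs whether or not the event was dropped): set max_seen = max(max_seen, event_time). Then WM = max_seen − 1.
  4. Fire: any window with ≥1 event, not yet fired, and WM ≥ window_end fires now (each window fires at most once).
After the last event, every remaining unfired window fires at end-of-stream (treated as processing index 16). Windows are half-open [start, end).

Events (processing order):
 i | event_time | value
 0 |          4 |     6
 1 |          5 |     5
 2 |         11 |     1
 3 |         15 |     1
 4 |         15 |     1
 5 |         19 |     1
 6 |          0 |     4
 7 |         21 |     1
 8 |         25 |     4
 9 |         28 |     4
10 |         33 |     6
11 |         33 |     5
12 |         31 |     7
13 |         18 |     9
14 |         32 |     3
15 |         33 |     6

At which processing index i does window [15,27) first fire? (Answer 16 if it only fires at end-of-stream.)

i=0 t=4 v=6: → [0,12); WM=3
i=1 t=5 v=5: → [5,17),[0,12); WM=4
i=2 t=11 v=1: → [10,22),[5,17),[0,12); WM=10
i=3 t=15 v=1: → [15,27),[10,22),[5,17); WM=14; [0,12) fires=12
i=4 t=15 v=1: → [15,27),[10,22),[5,17); WM=14
i=5 t=19 v=1: → [15,27),[10,22); WM=18; [5,17) fires=8
i=6 t=0 v=4: DROP (t<18-1); WM=18
i=7 t=21 v=1: → [20,32),[15,27),[10,22); WM=20
i=8 t=25 v=4: → [25,37),[20,32),[15,27); WM=24; [10,22) fires=5
i=9 t=28 v=4: → [25,37),[20,32); WM=27; [15,27) fires=8
i=10 t=33 v=6: → [30,42),[25,37); WM=32; [20,32) fires=9
i=11 t=33 v=5: → [30,42),[25,37); WM=32
i=12 t=31 v=7: → [30,42),[25,37),[20,32); WM=32
i=13 t=18 v=9: DROP (t<32-1); WM=32
i=14 t=32 v=3: → [30,42),[25,37); WM=32
i=15 t=33 v=6: → [30,42),[25,37); WM=32

9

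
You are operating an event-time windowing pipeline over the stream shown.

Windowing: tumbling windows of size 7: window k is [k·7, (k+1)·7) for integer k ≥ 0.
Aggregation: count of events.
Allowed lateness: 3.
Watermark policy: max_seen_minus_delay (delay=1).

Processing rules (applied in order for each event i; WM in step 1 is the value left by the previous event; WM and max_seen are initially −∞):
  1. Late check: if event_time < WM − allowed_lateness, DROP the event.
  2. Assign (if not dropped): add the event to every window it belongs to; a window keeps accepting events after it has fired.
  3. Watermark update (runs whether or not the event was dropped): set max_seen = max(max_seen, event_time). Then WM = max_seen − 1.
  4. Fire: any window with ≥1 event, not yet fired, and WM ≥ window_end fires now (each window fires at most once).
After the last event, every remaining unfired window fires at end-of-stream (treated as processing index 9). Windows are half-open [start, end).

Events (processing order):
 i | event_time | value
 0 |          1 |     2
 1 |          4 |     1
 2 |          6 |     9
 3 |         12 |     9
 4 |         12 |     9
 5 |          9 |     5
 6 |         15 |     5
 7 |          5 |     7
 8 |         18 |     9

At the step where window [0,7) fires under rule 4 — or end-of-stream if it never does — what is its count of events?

i=0 t=1 v=2: → [0,7); WM=0
i=1 t=4 v=1: → [0,7); WM=3
i=2 t=6 v=9: → [0,7); WM=5
i=3 t=12 v=9: → [7,14); WM=11; [0,7) fires=3
i=4 t=12 v=9: → [7,14); WM=11
i=5 t=9 v=5: → [7,14); WM=11
i=6 t=15 v=5: → [14,21); WM=14; [7,14) fires=3
i=7 t=5 v=7: DROP (t<14-3); WM=14
i=8 t=18 v=9: → [14,21); WM=17

3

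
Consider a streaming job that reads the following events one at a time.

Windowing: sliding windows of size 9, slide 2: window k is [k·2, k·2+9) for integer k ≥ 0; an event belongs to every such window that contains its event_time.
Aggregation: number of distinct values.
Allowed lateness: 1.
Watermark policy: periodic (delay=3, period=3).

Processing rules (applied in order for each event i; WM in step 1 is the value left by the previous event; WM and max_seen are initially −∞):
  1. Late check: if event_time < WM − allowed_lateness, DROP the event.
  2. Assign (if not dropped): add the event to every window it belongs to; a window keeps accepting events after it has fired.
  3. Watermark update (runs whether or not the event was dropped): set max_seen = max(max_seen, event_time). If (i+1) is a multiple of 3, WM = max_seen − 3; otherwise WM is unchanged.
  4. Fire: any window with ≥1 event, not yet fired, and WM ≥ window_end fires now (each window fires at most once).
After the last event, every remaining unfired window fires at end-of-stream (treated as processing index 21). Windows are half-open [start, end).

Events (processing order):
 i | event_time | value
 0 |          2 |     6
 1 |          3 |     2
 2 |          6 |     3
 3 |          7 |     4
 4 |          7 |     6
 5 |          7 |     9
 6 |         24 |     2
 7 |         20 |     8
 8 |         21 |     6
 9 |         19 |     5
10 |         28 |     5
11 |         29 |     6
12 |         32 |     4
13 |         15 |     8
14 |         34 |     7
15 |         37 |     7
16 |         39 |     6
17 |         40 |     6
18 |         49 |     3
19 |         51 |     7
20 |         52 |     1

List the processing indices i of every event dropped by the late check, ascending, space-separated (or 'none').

i=0 t=2 v=6: → [2,11),[0,9); WM=−∞
i=1 t=3 v=2: → [2,11),[0,9); WM=−∞
i=2 t=6 v=3: → [6,15),[4,13),[2,11),[0,9); WM=3
i=3 t=7 v=4: → [6,15),[4,13),[2,11),[0,9); WM=3
i=4 t=7 v=6: → [6,15),[4,13),[2,11),[0,9); WM=3
i=5 t=7 v=9: → [6,15),[4,13),[2,11),[0,9); WM=4
i=6 t=24 v=2: → [24,33),[22,31),[20,29),[18,27),[16,25); WM=4
i=7 t=20 v=8: → [20,29),[18,27),[16,25),[14,23),[12,21); WM=4
i=8 t=21 v=6: → [20,29),[18,27),[16,25),[14,23); WM=21; [0,9) fires=5 [2,11) fires=5 [4,13) fires=4 [6,15) fires=4 [12,21) fires=1
i=9 t=19 v=5: DROP (t<21-1); WM=21
i=10 t=28 v=5: → [28,37),[26,35),[24,33),[22,31),[20,29); WM=21
i=11 t=29 v=6: → [28,37),[26,35),[24,33),[22,31); WM=26; [14,23) fires=2 [16,25) fires=3
i=12 t=32 v=4: → [32,41),[30,39),[28,37),[26,35),[24,33); WM=26
i=13 t=15 v=8: DROP (t<26-1); WM=26
i=14 t=34 v=7: → [34,43),[32,41),[30,39),[28,37),[26,35); WM=31; [18,27) fires=3 [20,29) fires=4 [22,31) fires=3
i=15 t=37 v=7: → [36,45),[34,43),[32,41),[30,39); WM=31
i=16 t=39 v=6: → [38,47),[36,45),[34,43),[32,41); WM=31
i=17 t=40 v=6: → [40,49),[38,47),[36,45),[34,43),[32,41); WM=37; [24,33) fires=4 [26,35) fires=4 [28,37) fires=4
i=18 t=49 v=3: → [48,57),[46,55),[44,53),[42,51); WM=37
i=19 t=51 v=7: → [50,59),[48,57),[46,55),[44,53); WM=37
i=20 t=52 v=1: → [52,61),[50,59),[48,57),[46,55),[44,53); WM=49; [30,39) fires=2 [32,41) fires=3 [34,43) fires=2 [36,45) fires=2 [38,47) fires=1 [40,49) fires=1

9 13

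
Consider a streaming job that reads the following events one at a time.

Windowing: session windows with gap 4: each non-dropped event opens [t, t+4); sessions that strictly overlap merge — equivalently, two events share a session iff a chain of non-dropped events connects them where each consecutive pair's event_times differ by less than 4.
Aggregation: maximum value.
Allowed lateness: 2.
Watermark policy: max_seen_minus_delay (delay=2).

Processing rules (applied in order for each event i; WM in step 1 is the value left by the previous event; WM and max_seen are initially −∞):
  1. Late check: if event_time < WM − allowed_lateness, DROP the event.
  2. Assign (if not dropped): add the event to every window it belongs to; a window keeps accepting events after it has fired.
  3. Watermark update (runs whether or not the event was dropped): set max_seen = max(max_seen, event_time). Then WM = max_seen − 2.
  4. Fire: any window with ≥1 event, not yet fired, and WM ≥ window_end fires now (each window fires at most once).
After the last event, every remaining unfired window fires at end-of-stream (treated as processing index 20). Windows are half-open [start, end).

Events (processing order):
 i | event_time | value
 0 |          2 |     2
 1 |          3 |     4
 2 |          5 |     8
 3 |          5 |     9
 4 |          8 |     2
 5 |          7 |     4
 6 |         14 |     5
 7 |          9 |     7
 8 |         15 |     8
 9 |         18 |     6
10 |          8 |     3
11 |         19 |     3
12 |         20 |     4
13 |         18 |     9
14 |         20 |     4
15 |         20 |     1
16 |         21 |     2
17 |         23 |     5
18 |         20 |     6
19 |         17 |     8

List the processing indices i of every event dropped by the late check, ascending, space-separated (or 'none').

7 10 19

i=0 t=2 v=2: → [2,6); WM=0
i=1 t=3 v=4: → [2,7); WM=1
i=2 t=5 v=8: → [2,9); WM=3
i=3 t=5 v=9: → [2,9); WM=3
i=4 t=8 v=2: → [2,12); WM=6
i=5 t=7 v=4: → [2,12); WM=6
i=6 t=14 v=5: → [14,18); WM=12
i=7 t=9 v=7: DROP (t<12-2); WM=12
i=8 t=15 v=8: → [14,19); WM=13
i=9 t=18 v=6: → [14,22); WM=16
i=10 t=8 v=3: DROP (t<16-2); WM=16
i=11 t=19 v=3: → [14,23); WM=17
i=12 t=20 v=4: → [14,24); WM=18
i=13 t=18 v=9: → [14,24); WM=18
i=14 t=20 v=4: → [14,24); WM=18
i=15 t=20 v=1: → [14,24); WM=18
i=16 t=21 v=2: → [14,25); WM=19
i=17 t=23 v=5: → [14,27); WM=21
i=18 t=20 v=6: → [14,27); WM=21
i=19 t=17 v=8: DROP (t<21-2); WM=21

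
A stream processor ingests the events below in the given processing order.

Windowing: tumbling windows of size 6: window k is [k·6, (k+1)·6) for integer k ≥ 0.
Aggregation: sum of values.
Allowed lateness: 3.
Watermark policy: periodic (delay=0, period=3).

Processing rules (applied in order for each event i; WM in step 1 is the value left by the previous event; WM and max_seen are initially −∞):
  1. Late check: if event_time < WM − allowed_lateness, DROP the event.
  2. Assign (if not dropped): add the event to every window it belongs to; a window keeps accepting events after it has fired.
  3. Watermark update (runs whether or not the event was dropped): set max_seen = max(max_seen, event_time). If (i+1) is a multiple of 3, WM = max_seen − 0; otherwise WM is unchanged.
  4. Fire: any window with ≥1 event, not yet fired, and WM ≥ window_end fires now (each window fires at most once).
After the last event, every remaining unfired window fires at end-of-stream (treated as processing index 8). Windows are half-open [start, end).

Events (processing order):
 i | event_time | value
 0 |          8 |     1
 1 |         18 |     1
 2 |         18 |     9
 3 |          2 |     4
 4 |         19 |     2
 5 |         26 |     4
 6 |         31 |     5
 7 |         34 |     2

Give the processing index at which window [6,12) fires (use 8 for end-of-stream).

i=0 t=8 v=1: → [6,12); WM=−∞
i=1 t=18 v=1: → [18,24); WM=−∞
i=2 t=18 v=9: → [18,24); WM=18; [6,12) fires=1
i=3 t=2 v=4: DROP (t<18-3); WM=18
i=4 t=19 v=2: → [18,24); WM=18
i=5 t=26 v=4: → [24,30); WM=26; [18,24) fires=12
i=6 t=31 v=5: → [30,36); WM=26
i=7 t=34 v=2: → [30,36); WM=26

2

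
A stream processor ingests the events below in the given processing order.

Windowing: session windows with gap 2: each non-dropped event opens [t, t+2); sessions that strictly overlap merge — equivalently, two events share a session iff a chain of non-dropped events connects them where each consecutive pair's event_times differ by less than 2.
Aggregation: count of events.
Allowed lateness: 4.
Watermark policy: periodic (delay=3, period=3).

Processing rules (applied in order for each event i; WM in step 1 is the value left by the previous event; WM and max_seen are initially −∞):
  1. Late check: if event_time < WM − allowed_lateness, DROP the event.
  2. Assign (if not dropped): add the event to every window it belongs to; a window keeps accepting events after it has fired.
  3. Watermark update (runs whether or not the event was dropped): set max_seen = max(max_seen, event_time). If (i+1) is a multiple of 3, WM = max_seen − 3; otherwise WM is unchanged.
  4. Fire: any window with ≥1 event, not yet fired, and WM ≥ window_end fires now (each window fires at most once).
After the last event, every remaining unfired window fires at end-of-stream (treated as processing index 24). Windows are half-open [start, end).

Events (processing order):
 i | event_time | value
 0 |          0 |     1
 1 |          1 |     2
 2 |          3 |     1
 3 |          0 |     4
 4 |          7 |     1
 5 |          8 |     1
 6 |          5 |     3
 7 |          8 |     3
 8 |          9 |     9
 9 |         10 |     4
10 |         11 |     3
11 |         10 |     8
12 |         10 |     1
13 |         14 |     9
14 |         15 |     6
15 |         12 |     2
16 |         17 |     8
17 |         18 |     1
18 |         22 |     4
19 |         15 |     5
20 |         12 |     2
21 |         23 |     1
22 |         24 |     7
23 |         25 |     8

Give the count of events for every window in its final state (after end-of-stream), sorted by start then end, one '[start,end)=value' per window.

i=0 t=0 v=1: → [0,2); WM=−∞
i=1 t=1 v=2: → [0,3); WM=−∞
i=2 t=3 v=1: → [3,5); WM=0
i=3 t=0 v=4: → [0,3); WM=0
i=4 t=7 v=1: → [7,9); WM=0
i=5 t=8 v=1: → [7,10); WM=5
i=6 t=5 v=3: → [5,7); WM=5
i=7 t=8 v=3: → [7,10); WM=5
i=8 t=9 v=9: → [7,11); WM=6
i=9 t=10 v=4: → [7,12); WM=6
i=10 t=11 v=3: → [7,13); WM=6
i=11 t=10 v=8: → [7,13); WM=8
i=12 t=10 v=1: → [7,13); WM=8
i=13 t=14 v=9: → [14,16); WM=8
i=14 t=15 v=6: → [14,17); WM=12
i=15 t=12 v=2: → [7,14); WM=12
i=16 t=17 v=8: → [17,19); WM=12
i=17 t=18 v=1: → [17,20); WM=15
i=18 t=22 v=4: → [22,24); WM=15
i=19 t=15 v=5: → [14,17); WM=15
i=20 t=12 v=2: → [7,14); WM=19
i=21 t=23 v=1: → [22,25); WM=19
i=22 t=24 v=7: → [22,26); WM=19
i=23 t=25 v=8: → [22,27); WM=22

[0,3)=3 [3,5)=1 [5,7)=1 [7,14)=10 [14,17)=3 [17,20)=2 [22,27)=4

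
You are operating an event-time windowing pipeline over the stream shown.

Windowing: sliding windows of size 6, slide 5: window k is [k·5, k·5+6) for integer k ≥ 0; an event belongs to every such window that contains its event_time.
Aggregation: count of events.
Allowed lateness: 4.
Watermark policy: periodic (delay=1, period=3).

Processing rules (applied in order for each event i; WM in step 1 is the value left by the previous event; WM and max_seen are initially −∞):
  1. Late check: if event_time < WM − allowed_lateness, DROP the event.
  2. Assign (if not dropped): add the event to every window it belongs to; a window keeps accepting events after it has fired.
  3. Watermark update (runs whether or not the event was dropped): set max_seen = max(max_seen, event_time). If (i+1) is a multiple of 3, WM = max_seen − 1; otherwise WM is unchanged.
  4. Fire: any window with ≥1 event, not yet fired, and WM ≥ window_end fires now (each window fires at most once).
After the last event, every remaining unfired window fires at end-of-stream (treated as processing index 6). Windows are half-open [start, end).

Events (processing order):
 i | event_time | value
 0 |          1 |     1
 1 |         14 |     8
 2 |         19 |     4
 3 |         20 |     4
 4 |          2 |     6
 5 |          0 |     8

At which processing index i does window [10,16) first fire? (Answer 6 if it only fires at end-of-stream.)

i=0 t=1 v=1: → [0,6); WM=−∞
i=1 t=14 v=8: → [10,16); WM=−∞
i=2 t=19 v=4: → [15,21); WM=18; [0,6) fires=1 [10,16) fires=1
i=3 t=20 v=4: → [20,26),[15,21); WM=18
i=4 t=2 v=6: DROP (t<18-4); WM=18
i=5 t=0 v=8: DROP (t<18-4); WM=19

2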